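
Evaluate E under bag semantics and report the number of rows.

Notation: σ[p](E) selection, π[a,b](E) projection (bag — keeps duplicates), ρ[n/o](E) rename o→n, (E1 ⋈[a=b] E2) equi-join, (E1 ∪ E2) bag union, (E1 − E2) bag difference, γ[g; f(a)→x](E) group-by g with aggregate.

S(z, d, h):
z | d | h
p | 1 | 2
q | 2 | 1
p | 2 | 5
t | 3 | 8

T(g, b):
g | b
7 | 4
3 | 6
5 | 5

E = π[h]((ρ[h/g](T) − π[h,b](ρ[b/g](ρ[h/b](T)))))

Stepwise |·|:
  T → 3
  ρ[h/g](T) → 3
  T → 3
  ρ[h/b](T) → 3
  ρ[b/g](ρ[h/b](T)) → 3
  π[h,b](ρ[b/g](ρ[h/b](T))) → 3
  (ρ[h/g](T) − π[h,b](ρ[b/g](ρ[h/b](T)))) → 2
  π[h]((ρ[h/g](T) − π[h,b](ρ[b/g](ρ[h/b](T))))) → 2

|E| = 2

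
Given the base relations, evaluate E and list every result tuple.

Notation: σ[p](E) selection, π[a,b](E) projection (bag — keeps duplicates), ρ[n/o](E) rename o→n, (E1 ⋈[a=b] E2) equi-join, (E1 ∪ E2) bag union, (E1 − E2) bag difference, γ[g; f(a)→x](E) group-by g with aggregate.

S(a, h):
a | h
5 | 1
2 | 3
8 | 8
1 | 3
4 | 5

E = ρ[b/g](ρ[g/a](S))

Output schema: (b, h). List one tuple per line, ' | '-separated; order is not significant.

Per-node cardinality:
  S → 5
  ρ[g/a](S) → 5
  ρ[b/g](ρ[g/a](S)) → 5

== RESULT ==
b | h
1 | 3
2 | 3
4 | 5
5 | 1
8 | 8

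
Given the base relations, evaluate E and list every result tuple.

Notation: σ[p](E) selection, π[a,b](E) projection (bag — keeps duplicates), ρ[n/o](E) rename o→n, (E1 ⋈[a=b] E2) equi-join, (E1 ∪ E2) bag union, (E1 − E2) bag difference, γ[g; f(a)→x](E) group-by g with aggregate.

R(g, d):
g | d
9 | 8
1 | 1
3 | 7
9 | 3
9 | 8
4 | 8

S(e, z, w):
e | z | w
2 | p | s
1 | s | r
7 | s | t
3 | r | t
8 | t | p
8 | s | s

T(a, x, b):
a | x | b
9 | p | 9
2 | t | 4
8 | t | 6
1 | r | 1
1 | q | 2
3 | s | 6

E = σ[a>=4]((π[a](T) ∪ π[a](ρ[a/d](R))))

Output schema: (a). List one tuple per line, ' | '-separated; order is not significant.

Per-node cardinality:
  T → 6
  π[a](T) → 6
  R → 6
  ρ[a/d](R) → 6
  π[a](ρ[a/d](R)) → 6
  (π[a](T) ∪ π[a](ρ[a/d](R))) → 12
  σ[a>=4]((π[a](T) ∪ π[a](ρ[a/d](R)))) → 6

== RESULT ==
a
7
8
8
8
8
9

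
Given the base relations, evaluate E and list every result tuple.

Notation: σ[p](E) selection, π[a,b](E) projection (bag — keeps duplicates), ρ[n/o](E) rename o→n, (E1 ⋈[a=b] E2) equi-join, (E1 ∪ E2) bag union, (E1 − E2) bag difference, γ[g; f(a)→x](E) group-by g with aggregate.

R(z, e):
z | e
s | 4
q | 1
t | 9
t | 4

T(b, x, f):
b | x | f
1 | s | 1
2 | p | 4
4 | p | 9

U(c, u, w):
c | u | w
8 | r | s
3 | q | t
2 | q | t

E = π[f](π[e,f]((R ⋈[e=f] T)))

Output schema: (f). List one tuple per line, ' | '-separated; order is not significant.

Subexpression sizes:
  R → 4
  T → 3
  (R ⋈[e=f] T) → 4
  π[e,f]((R ⋈[e=f] T)) → 4
  π[f](π[e,f]((R ⋈[e=f] T))) → 4

== RESULT ==
f
1
4
4
9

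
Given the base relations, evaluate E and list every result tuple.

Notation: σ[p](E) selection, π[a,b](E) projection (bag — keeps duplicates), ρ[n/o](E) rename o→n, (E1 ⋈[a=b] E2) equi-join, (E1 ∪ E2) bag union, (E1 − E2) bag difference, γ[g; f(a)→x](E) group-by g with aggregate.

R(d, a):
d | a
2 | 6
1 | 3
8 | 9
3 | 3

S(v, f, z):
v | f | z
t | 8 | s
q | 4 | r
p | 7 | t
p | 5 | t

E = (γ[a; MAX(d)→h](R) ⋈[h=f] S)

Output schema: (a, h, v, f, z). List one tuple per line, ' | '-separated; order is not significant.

Row counts bottom-up:
  R → 4
  γ[a; MAX(d)→h](R) → 3
  S → 4
  (γ[a; MAX(d)→h](R) ⋈[h=f] S) → 1

== RESULT ==
a | h | v | f | z
9 | 8 | t | 8 | s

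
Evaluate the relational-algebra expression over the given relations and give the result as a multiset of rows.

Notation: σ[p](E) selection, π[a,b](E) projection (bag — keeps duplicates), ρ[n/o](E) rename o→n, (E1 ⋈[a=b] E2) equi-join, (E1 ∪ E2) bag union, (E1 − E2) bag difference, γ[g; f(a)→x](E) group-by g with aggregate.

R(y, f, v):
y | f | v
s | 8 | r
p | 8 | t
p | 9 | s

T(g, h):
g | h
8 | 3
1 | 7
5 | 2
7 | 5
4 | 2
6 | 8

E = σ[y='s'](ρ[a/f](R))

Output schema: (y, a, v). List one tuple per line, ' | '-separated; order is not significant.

Row counts bottom-up:
  R → 3
  ρ[a/f](R) → 3
  σ[y='s'](ρ[a/f](R)) → 1

== RESULT ==
y | a | v
s | 8 | r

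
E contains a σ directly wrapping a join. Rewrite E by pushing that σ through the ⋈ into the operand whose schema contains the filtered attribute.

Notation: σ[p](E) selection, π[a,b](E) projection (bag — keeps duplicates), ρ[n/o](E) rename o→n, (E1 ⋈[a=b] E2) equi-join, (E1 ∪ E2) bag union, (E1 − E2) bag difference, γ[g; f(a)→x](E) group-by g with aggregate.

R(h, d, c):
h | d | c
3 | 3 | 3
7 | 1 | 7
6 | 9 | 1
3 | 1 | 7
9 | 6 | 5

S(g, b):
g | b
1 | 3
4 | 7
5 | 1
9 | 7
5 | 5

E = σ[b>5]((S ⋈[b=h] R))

σ filters on b, owned by the left side.
E' = (σ[b>5](S) ⋈[b=h] R)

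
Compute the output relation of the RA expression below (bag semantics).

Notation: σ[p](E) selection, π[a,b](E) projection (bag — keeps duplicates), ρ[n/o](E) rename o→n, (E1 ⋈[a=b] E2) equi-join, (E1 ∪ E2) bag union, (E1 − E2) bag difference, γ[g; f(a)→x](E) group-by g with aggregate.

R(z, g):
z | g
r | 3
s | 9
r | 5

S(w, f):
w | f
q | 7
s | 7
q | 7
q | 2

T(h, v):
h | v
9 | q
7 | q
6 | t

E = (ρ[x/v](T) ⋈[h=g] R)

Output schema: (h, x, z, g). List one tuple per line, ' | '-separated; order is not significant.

Subexpression sizes:
  T → 3
  ρ[x/v](T) → 3
  R → 3
  (ρ[x/v](T) ⋈[h=g] R) → 1

== RESULT ==
h | x | z | g
9 | q | s | 9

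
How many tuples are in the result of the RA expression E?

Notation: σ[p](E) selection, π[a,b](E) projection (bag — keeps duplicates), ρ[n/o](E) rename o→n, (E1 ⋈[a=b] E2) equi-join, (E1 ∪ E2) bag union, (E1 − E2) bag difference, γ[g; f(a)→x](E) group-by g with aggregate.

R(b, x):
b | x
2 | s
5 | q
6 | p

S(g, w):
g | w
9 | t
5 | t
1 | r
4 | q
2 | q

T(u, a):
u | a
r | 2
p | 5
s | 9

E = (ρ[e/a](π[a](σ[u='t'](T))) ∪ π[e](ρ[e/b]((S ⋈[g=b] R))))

Subexpression sizes:
  T → 3
  σ[u='t'](T) → 0
  π[a](σ[u='t'](T)) → 0
  ρ[e/a](π[a](σ[u='t'](T))) → 0
  S → 5
  R → 3
  (S ⋈[g=b] R) → 2
  ρ[e/b]((S ⋈[g=b] R)) → 2
  π[e](ρ[e/b]((S ⋈[g=b] R))) → 2
  (ρ[e/a](π[a](σ[u='t'](T))) ∪ π[e](ρ[e/b]((S ⋈[g=b] R)))) → 2

|E| = 2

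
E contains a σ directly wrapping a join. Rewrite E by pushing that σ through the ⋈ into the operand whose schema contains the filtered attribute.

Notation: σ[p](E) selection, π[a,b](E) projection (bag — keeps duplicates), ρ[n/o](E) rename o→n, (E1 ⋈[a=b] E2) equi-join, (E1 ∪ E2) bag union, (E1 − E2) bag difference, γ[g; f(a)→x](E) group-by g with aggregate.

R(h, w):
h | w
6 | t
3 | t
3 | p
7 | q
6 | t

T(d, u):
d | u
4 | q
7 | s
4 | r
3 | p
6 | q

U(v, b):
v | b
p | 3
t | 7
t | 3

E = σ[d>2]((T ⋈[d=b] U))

σ filters on d, owned by the left side.
E' = (σ[d>2](T) ⋈[d=b] U)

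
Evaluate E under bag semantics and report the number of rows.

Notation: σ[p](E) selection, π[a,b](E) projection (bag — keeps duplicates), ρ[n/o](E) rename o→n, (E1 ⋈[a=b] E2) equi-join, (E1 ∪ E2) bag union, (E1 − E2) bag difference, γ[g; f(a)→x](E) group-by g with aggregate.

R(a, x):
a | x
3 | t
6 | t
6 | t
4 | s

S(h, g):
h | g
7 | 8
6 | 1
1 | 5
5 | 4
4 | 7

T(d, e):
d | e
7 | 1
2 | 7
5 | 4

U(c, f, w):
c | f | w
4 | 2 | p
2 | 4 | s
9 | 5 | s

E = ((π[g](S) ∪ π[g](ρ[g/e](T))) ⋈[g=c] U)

Subexpression sizes:
  S → 5
  π[g](S) → 5
  T → 3
  ρ[g/e](T) → 3
  π[g](ρ[g/e](T)) → 3
  (π[g](S) ∪ π[g](ρ[g/e](T))) → 8
  U → 3
  ((π[g](S) ∪ π[g](ρ[g/e](T))) ⋈[g=c] U) → 2

|E| = 2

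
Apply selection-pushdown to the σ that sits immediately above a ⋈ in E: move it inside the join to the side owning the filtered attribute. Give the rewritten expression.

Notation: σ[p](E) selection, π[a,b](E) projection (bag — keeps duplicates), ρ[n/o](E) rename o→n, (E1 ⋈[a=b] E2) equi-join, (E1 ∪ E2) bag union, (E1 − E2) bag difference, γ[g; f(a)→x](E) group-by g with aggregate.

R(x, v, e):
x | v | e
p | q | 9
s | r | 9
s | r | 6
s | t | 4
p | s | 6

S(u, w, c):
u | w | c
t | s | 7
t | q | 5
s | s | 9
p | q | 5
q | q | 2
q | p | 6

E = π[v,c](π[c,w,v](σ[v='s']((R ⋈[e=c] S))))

σ filters on v, owned by the left side.
E' = π[v,c](π[c,w,v]((σ[v='s'](R) ⋈[e=c] S)))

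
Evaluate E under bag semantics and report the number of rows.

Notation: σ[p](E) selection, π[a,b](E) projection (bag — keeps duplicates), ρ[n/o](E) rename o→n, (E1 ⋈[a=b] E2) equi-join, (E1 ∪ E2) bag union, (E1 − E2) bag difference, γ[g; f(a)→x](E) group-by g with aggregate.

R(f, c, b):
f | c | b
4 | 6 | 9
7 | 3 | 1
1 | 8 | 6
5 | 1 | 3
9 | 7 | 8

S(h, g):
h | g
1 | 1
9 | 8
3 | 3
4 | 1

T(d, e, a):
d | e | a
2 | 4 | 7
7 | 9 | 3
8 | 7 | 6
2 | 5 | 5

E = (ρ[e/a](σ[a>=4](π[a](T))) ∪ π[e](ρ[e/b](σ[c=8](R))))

Subexpression sizes:
  T → 4
  π[a](T) → 4
  σ[a>=4](π[a](T)) → 3
  ρ[e/a](σ[a>=4](π[a](T))) → 3
  R → 5
  σ[c=8](R) → 1
  ρ[e/b](σ[c=8](R)) → 1
  π[e](ρ[e/b](σ[c=8](R))) → 1
  (ρ[e/a](σ[a>=4](π[a](T))) ∪ π[e](ρ[e/b](σ[c=8](R)))) → 4

|E| = 4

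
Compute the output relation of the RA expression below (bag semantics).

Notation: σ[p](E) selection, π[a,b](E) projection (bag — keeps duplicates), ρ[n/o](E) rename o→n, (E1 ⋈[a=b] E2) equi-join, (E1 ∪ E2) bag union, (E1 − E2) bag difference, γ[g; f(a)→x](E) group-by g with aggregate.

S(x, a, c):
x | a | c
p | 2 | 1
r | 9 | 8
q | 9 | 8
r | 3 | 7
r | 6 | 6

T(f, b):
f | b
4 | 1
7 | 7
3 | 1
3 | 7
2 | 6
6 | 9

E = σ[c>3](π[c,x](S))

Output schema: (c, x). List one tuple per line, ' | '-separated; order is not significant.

Row counts bottom-up:
  S → 5
  π[c,x](S) → 5
  σ[c>3](π[c,x](S)) → 4

== RESULT ==
c | x
6 | r
7 | r
8 | q
8 | r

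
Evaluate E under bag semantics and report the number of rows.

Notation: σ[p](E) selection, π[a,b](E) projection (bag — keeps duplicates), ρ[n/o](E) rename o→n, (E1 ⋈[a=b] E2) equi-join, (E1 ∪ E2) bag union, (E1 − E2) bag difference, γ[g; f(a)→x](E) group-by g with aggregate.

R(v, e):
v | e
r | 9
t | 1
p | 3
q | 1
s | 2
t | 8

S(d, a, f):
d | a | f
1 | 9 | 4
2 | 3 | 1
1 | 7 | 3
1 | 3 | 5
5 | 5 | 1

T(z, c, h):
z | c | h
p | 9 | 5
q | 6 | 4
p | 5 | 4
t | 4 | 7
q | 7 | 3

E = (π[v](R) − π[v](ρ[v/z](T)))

Per-node cardinality:
  R → 6
  π[v](R) → 6
  T → 5
  ρ[v/z](T) → 5
  π[v](ρ[v/z](T)) → 5
  (π[v](R) − π[v](ρ[v/z](T))) → 3

|E| = 3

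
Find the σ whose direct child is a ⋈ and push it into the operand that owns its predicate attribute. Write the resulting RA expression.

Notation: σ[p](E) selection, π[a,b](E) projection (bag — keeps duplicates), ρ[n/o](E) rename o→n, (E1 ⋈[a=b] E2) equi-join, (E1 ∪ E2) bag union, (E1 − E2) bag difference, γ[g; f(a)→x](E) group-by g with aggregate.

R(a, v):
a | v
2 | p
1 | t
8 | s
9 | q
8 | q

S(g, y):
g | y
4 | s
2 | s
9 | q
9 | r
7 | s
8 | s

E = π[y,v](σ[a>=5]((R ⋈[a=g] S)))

σ filters on a, owned by the left side.
E' = π[y,v]((σ[a>=5](R) ⋈[a=g] S))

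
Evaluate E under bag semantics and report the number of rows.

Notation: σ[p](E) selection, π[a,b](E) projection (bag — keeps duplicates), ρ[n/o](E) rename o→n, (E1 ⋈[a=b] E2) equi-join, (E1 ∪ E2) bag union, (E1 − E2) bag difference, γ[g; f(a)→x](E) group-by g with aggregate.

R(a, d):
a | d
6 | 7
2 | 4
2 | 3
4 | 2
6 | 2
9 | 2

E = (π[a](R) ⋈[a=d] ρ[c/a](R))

Per-node cardinality:
  R → 6
  π[a](R) → 6
  R → 6
  ρ[c/a](R) → 6
  (π[a](R) ⋈[a=d] ρ[c/a](R)) → 7

|E| = 7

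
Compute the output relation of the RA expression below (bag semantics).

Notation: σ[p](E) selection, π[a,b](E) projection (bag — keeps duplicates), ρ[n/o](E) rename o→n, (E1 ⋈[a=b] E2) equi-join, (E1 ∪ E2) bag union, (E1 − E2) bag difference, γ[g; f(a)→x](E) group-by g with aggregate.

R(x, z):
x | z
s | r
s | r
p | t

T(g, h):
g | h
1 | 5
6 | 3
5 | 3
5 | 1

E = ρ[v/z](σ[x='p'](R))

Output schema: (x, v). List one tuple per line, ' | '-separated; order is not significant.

Stepwise |·|:
  R → 3
  σ[x='p'](R) → 1
  ρ[v/z](σ[x='p'](R)) → 1

== RESULT ==
x | v
p | t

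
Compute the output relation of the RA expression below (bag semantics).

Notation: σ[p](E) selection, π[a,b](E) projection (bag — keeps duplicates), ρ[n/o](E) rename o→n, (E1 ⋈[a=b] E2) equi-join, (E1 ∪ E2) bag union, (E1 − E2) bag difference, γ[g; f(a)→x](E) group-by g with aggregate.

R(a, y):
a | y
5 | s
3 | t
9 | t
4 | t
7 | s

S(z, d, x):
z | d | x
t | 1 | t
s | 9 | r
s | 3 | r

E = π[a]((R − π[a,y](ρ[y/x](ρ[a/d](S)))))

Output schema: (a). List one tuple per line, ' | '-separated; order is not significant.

Stepwise |·|:
  R → 5
  S → 3
  ρ[a/d](S) → 3
  ρ[y/x](ρ[a/d](S)) → 3
  π[a,y](ρ[y/x](ρ[a/d](S))) → 3
  (R − π[a,y](ρ[y/x](ρ[a/d](S)))) → 5
  π[a]((R − π[a,y](ρ[y/x](ρ[a/d](S))))) → 5

== RESULT ==
a
3
4
5
7
9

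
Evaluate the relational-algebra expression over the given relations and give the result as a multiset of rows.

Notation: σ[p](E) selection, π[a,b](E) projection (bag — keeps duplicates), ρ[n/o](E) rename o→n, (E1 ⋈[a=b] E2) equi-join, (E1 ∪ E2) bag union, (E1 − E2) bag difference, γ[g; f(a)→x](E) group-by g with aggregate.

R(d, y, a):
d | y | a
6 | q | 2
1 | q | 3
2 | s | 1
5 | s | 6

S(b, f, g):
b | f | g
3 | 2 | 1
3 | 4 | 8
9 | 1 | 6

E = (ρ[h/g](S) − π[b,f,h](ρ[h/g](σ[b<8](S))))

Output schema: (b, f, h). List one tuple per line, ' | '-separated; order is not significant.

Stepwise |·|:
  S → 3
  ρ[h/g](S) → 3
  S → 3
  σ[b<8](S) → 2
  ρ[h/g](σ[b<8](S)) → 2
  π[b,f,h](ρ[h/g](σ[b<8](S))) → 2
  (ρ[h/g](S) − π[b,f,h](ρ[h/g](σ[b<8](S)))) → 1

== RESULT ==
b | f | h
9 | 1 | 6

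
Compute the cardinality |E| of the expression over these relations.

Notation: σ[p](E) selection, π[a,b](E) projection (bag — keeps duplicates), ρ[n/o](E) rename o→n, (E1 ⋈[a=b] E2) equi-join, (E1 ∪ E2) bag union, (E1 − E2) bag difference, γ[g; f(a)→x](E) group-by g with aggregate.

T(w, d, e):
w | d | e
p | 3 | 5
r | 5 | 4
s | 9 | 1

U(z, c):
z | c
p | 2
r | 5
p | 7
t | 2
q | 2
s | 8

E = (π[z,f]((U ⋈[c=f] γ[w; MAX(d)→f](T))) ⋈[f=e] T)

Row counts bottom-up:
  U → 6
  T → 3
  γ[w; MAX(d)→f](T) → 3
  (U ⋈[c=f] γ[w; MAX(d)→f](T)) → 1
  π[z,f]((U ⋈[c=f] γ[w; MAX(d)→f](T))) → 1
  T → 3
  (π[z,f]((U ⋈[c=f] γ[w; MAX(d)→f](T))) ⋈[f=e] T) → 1

|E| = 1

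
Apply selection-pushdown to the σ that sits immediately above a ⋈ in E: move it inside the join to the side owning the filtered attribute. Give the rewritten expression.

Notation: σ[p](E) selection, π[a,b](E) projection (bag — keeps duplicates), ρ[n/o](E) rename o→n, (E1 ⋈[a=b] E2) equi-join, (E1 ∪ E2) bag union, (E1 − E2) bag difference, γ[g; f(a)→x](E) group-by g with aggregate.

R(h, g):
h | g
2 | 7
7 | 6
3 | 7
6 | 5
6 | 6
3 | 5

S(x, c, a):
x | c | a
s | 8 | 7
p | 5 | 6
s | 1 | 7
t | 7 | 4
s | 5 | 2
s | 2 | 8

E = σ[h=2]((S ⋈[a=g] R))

σ filters on h, owned by the right side.
E' = (S ⋈[a=g] σ[h=2](R))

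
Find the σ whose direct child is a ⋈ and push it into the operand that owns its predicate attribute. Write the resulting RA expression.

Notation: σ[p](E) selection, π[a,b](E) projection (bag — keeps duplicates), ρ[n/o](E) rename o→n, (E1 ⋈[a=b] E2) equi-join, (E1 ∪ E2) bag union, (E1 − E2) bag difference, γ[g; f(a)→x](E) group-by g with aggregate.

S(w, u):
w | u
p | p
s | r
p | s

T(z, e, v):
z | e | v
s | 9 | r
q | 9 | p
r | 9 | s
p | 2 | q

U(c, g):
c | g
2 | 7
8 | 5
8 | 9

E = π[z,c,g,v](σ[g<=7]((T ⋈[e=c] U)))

σ filters on g, owned by the right side.
E' = π[z,c,g,v]((T ⋈[e=c] σ[g<=7](U)))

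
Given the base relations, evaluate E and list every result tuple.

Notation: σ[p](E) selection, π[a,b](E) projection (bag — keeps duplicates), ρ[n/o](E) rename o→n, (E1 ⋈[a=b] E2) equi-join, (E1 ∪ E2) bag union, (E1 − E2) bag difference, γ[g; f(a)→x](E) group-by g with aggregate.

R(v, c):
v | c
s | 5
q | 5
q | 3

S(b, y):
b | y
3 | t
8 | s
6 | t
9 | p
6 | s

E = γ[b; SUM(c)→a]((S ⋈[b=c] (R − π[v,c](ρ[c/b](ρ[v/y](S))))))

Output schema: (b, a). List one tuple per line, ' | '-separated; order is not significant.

Per-node cardinality:
  S → 5
  R → 3
  S → 5
  ρ[v/y](S) → 5
  ρ[c/b](ρ[v/y](S)) → 5
  π[v,c](ρ[c/b](ρ[v/y](S))) → 5
  (R − π[v,c](ρ[c/b](ρ[v/y](S)))) → 3
  (S ⋈[b=c] (R − π[v,c](ρ[c/b](ρ[v/y](S))))) → 1
  γ[b; SUM(c)→a]((S ⋈[b=c] (R − π[v,c](ρ[c/b](ρ[v/y](S)))))) → 1

== RESULT ==
b | a
3 | 3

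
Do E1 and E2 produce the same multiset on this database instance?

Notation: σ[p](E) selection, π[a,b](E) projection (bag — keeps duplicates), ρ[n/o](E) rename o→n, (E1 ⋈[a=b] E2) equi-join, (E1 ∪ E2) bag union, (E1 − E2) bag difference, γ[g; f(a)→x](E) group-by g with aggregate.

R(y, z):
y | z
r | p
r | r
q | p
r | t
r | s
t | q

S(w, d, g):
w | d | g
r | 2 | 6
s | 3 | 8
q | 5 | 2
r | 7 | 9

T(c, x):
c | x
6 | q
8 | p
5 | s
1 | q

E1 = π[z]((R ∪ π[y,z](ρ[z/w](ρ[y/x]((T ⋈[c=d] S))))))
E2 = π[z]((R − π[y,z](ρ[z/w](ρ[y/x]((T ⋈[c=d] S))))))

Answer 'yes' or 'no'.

E1 subexpression sizes:
  R → 6
  T → 4
  S → 4
  (T ⋈[c=d] S) → 1
  ρ[y/x]((T ⋈[c=d] S)) → 1
  ρ[z/w](ρ[y/x]((T ⋈[c=d] S))) → 1
  π[y,z](ρ[z/w](ρ[y/x]((T ⋈[c=d] S)))) → 1
  (R ∪ π[y,z](ρ[z/w](ρ[y/x]((T ⋈[c=d] S))))) → 7
  π[z]((R ∪ π[y,z](ρ[z/w](ρ[y/x]((T ⋈[c=d] S)))))) → 7
E2 subexpression sizes:
  R → 6
  T → 4
  S → 4
  (T ⋈[c=d] S) → 1
  ρ[y/x]((T ⋈[c=d] S)) → 1
  ρ[z/w](ρ[y/x]((T ⋈[c=d] S))) → 1
  π[y,z](ρ[z/w](ρ[y/x]((T ⋈[c=d] S)))) → 1
  (R − π[y,z](ρ[z/w](ρ[y/x]((T ⋈[c=d] S))))) → 6
  π[z]((R − π[y,z](ρ[z/w](ρ[y/x]((T ⋈[c=d] S)))))) → 6

E1 result:
z
p
p
q
q
r
s
t
E2 result:
z
p
p
q
r
s
t
Witness: ('q',) appears 2× in E1 but 1× in E2.

no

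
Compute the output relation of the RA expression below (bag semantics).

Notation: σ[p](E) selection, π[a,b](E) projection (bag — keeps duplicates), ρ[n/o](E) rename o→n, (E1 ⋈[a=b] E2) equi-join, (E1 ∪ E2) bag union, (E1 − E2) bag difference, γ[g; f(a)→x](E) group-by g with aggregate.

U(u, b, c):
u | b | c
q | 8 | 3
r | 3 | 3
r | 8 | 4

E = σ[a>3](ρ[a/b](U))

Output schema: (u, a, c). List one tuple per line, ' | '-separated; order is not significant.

Subexpression sizes:
  U → 3
  ρ[a/b](U) → 3
  σ[a>3](ρ[a/b](U)) → 2

== RESULT ==
u | a | c
q | 8 | 3
r | 8 | 4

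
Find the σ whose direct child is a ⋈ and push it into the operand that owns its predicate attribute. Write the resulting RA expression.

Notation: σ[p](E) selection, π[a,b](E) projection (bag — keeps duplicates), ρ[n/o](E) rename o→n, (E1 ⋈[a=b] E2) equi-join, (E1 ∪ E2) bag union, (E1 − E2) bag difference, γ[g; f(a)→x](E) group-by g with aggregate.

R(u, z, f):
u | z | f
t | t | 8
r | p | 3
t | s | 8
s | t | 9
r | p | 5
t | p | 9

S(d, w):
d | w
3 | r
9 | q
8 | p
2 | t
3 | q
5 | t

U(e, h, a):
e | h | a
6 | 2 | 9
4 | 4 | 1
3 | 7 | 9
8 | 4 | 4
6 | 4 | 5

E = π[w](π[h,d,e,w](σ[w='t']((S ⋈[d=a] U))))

σ filters on w, owned by the left side.
E' = π[w](π[h,d,e,w]((σ[w='t'](S) ⋈[d=a] U)))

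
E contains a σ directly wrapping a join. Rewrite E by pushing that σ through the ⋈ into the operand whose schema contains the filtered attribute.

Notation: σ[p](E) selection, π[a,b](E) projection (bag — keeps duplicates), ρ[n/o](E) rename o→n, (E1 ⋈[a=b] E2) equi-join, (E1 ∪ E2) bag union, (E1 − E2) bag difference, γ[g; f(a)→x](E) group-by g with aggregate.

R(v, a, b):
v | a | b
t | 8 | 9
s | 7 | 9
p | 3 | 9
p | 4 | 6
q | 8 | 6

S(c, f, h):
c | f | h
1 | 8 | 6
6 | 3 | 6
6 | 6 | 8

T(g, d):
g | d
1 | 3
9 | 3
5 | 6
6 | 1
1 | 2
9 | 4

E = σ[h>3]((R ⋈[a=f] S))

σ filters on h, owned by the right side.
E' = (R ⋈[a=f] σ[h>3](S))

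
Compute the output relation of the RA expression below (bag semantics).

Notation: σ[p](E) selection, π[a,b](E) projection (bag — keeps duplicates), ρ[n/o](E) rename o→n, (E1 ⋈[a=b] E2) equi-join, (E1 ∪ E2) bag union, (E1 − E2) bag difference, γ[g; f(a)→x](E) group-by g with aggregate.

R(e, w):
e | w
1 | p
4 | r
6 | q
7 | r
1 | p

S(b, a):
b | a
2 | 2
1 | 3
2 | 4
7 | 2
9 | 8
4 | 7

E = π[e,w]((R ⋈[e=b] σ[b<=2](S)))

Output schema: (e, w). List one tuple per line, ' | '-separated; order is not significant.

Per-node cardinality:
  R → 5
  S → 6
  σ[b<=2](S) → 3
  (R ⋈[e=b] σ[b<=2](S)) → 2
  π[e,w]((R ⋈[e=b] σ[b<=2](S))) → 2

== RESULT ==
e | w
1 | p
1 | p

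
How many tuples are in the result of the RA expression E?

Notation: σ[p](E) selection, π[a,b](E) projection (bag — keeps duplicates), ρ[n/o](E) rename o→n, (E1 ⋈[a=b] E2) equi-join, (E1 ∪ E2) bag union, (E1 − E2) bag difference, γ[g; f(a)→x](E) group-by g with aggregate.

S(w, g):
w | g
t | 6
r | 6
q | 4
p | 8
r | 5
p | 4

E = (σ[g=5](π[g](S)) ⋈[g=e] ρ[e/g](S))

Row counts bottom-up:
  S → 6
  π[g](S) → 6
  σ[g=5](π[g](S)) → 1
  S → 6
  ρ[e/g](S) → 6
  (σ[g=5](π[g](S)) ⋈[g=e] ρ[e/g](S)) → 1

|E| = 1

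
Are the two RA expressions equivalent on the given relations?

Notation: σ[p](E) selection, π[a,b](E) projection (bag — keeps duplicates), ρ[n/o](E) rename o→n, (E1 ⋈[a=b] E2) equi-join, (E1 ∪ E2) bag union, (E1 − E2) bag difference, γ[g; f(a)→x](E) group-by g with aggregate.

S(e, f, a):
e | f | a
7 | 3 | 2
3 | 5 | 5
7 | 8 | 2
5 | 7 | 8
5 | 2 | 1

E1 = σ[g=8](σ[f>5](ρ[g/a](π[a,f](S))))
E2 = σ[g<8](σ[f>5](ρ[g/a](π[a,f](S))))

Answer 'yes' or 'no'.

E1 stepwise |·|:
  S → 5
  π[a,f](S) → 5
  ρ[g/a](π[a,f](S)) → 5
  σ[f>5](ρ[g/a](π[a,f](S))) → 2
  σ[g=8](σ[f>5](ρ[g/a](π[a,f](S)))) → 1
E2 stepwise |·|:
  S → 5
  π[a,f](S) → 5
  ρ[g/a](π[a,f](S)) → 5
  σ[f>5](ρ[g/a](π[a,f](S))) → 2
  σ[g<8](σ[f>5](ρ[g/a](π[a,f](S)))) → 1

E1 result:
g | f
8 | 7
E2 result:
g | f
2 | 8
Witness: (8, 7) appears 1× in E1 but 0× in E2.

no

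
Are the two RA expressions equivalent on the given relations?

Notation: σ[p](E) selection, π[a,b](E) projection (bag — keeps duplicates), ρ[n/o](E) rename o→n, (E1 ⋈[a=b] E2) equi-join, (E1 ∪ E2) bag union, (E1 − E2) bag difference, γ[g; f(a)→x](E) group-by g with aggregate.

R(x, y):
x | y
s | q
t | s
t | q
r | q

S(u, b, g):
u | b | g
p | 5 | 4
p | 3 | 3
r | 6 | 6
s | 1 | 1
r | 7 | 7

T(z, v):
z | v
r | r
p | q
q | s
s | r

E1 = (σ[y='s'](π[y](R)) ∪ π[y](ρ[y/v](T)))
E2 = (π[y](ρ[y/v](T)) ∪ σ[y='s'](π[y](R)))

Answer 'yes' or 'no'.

E1 per-node cardinality:
  R → 4
  π[y](R) → 4
  σ[y='s'](π[y](R)) → 1
  T → 4
  ρ[y/v](T) → 4
  π[y](ρ[y/v](T)) → 4
  (σ[y='s'](π[y](R)) ∪ π[y](ρ[y/v](T))) → 5
E2 per-node cardinality:
  T → 4
  ρ[y/v](T) → 4
  π[y](ρ[y/v](T)) → 4
  R → 4
  π[y](R) → 4
  σ[y='s'](π[y](R)) → 1
  (π[y](ρ[y/v](T)) ∪ σ[y='s'](π[y](R))) → 5

E1 and E2 produce the same multiset:
y
q
r
r
s
s

yes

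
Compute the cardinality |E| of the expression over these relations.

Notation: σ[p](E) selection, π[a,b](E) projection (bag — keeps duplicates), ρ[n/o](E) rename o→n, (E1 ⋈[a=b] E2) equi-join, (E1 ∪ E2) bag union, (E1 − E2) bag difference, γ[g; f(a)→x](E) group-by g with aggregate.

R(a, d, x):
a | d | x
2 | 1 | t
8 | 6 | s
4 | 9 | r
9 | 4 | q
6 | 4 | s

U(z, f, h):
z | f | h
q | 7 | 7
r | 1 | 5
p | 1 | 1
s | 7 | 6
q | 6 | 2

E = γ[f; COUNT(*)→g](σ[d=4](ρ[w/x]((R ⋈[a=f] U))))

Row counts bottom-up:
  R → 5
  U → 5
  (R ⋈[a=f] U) → 1
  ρ[w/x]((R ⋈[a=f] U)) → 1
  σ[d=4](ρ[w/x]((R ⋈[a=f] U))) → 1
  γ[f; COUNT(*)→g](σ[d=4](ρ[w/x]((R ⋈[a=f] U)))) → 1

|E| = 1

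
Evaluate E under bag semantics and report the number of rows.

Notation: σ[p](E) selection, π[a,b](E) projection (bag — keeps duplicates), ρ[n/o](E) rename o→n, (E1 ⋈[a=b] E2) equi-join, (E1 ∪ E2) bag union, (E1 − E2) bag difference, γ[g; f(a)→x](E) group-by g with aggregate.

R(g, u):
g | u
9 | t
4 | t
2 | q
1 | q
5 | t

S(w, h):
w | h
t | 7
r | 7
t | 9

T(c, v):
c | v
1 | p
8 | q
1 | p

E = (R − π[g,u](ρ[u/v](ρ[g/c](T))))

Stepwise |·|:
  R → 5
  T → 3
  ρ[g/c](T) → 3
  ρ[u/v](ρ[g/c](T)) → 3
  π[g,u](ρ[u/v](ρ[g/c](T))) → 3
  (R − π[g,u](ρ[u/v](ρ[g/c](T)))) → 5

|E| = 5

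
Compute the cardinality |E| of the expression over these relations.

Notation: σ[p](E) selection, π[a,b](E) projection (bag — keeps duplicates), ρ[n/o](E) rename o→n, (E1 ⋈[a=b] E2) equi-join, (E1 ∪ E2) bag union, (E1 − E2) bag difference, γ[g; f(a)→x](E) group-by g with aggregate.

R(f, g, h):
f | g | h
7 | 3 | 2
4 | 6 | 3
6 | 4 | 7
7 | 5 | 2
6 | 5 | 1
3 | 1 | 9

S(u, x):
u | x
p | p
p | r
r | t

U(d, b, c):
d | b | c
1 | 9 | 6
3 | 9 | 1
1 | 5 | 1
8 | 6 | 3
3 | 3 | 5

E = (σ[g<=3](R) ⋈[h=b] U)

Subexpression sizes:
  R → 6
  σ[g<=3](R) → 2
  U → 5
  (σ[g<=3](R) ⋈[h=b] U) → 2

|E| = 2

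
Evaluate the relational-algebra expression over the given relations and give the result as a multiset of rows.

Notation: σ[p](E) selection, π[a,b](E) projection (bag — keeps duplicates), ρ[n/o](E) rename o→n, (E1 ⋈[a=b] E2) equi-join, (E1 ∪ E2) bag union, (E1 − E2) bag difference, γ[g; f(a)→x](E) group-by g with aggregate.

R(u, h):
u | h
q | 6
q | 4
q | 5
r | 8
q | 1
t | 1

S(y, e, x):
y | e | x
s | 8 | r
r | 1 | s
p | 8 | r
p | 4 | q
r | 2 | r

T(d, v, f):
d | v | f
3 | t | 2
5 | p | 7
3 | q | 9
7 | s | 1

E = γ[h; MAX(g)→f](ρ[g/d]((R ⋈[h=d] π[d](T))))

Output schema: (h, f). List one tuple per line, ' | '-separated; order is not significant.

Stepwise |·|:
  R → 6
  T → 4
  π[d](T) → 4
  (R ⋈[h=d] π[d](T)) → 1
  ρ[g/d]((R ⋈[h=d] π[d](T))) → 1
  γ[h; MAX(g)→f](ρ[g/d]((R ⋈[h=d] π[d](T)))) → 1

== RESULT ==
h | f
5 | 5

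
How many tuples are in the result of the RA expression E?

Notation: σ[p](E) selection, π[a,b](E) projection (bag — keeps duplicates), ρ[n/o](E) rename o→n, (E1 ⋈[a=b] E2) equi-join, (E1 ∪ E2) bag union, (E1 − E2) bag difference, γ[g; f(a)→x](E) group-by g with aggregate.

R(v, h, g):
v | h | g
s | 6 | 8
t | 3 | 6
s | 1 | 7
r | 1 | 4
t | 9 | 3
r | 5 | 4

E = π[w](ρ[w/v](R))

Per-node cardinality:
  R → 6
  ρ[w/v](R) → 6
  π[w](ρ[w/v](R)) → 6

|E| = 6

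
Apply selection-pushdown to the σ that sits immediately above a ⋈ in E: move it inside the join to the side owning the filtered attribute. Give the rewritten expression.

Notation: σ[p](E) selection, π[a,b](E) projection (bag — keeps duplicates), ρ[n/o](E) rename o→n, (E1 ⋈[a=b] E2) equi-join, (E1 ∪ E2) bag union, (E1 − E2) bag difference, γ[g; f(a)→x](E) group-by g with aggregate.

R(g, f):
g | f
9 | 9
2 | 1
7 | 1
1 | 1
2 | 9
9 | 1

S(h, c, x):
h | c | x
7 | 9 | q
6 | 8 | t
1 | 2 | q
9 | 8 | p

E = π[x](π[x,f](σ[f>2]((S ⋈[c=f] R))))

σ filters on f, owned by the right side.
E' = π[x](π[x,f]((S ⋈[c=f] σ[f>2](R))))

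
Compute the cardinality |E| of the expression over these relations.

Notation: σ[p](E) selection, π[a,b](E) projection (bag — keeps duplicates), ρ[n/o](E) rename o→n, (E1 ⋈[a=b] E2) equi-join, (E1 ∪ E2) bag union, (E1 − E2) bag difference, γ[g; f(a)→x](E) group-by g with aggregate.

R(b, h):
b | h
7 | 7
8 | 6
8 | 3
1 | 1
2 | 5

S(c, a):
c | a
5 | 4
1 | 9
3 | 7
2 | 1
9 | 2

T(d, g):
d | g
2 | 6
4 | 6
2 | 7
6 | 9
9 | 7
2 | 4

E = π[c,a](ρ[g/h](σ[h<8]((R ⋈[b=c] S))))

Row counts bottom-up:
  R → 5
  S → 5
  (R ⋈[b=c] S) → 2
  σ[h<8]((R ⋈[b=c] S)) → 2
  ρ[g/h](σ[h<8]((R ⋈[b=c] S))) → 2
  π[c,a](ρ[g/h](σ[h<8]((R ⋈[b=c] S)))) → 2

|E| = 2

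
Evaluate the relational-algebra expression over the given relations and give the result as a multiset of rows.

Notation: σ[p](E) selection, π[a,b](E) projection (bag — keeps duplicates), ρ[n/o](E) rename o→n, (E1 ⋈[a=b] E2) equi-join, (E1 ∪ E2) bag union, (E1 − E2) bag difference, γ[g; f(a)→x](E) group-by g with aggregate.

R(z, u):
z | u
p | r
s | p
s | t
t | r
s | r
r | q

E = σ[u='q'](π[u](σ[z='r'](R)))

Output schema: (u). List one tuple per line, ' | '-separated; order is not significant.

Per-node cardinality:
  R → 6
  σ[z='r'](R) → 1
  π[u](σ[z='r'](R)) → 1
  σ[u='q'](π[u](σ[z='r'](R))) → 1

== RESULT ==
u
q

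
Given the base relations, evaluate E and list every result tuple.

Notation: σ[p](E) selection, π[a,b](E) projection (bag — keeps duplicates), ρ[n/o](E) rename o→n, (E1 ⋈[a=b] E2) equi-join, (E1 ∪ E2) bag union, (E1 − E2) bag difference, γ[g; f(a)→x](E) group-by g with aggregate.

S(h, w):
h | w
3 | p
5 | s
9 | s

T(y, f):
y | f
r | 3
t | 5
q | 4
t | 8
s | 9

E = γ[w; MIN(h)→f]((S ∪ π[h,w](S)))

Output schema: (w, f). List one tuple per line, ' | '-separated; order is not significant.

Per-node cardinality:
  S → 3
  S → 3
  π[h,w](S) → 3
  (S ∪ π[h,w](S)) → 6
  γ[w; MIN(h)→f]((S ∪ π[h,w](S))) → 2

== RESULT ==
w | f
p | 3
s | 5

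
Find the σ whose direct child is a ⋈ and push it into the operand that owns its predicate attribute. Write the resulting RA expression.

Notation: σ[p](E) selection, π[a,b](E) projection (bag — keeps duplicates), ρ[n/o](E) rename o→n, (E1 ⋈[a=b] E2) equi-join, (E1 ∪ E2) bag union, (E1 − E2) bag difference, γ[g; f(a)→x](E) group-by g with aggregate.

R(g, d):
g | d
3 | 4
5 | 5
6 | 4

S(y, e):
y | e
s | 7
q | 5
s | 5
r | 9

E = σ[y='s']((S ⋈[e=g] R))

σ filters on y, owned by the left side.
E' = (σ[y='s'](S) ⋈[e=g] R)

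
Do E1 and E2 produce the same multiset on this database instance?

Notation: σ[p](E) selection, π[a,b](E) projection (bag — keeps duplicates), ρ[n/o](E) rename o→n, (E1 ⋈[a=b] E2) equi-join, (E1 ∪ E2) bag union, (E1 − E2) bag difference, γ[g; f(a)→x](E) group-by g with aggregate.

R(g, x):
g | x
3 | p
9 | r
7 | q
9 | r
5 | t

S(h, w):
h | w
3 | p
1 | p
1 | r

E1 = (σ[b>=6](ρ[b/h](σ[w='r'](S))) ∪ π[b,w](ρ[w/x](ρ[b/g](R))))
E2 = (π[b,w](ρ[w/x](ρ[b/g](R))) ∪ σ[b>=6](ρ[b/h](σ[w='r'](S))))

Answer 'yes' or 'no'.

E1 row counts bottom-up:
  S → 3
  σ[w='r'](S) → 1
  ρ[b/h](σ[w='r'](S)) → 1
  σ[b>=6](ρ[b/h](σ[w='r'](S))) → 0
  R → 5
  ρ[b/g](R) → 5
  ρ[w/x](ρ[b/g](R)) → 5
  π[b,w](ρ[w/x](ρ[b/g](R))) → 5
  (σ[b>=6](ρ[b/h](σ[w='r'](S))) ∪ π[b,w](ρ[w/x](ρ[b/g](R)))) → 5
E2 row counts bottom-up:
  R → 5
  ρ[b/g](R) → 5
  ρ[w/x](ρ[b/g](R)) → 5
  π[b,w](ρ[w/x](ρ[b/g](R))) → 5
  S → 3
  σ[w='r'](S) → 1
  ρ[b/h](σ[w='r'](S)) → 1
  σ[b>=6](ρ[b/h](σ[w='r'](S))) → 0
  (π[b,w](ρ[w/x](ρ[b/g](R))) ∪ σ[b>=6](ρ[b/h](σ[w='r'](S)))) → 5

E1 and E2 produce the same multiset:
b | w
3 | p
5 | t
7 | q
9 | r
9 | r

yes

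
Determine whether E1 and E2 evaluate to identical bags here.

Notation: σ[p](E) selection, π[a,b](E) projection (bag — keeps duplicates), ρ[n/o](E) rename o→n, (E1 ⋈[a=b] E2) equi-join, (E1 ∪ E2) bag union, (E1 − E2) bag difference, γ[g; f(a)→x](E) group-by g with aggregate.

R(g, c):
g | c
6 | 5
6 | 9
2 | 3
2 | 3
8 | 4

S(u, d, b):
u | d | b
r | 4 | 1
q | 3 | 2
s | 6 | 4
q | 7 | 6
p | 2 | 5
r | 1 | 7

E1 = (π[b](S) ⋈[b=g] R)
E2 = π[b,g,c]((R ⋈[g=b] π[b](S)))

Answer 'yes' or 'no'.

E1 row counts bottom-up:
  S → 6
  π[b](S) → 6
  R → 5
  (π[b](S) ⋈[b=g] R) → 4
E2 row counts bottom-up:
  R → 5
  S → 6
  π[b](S) → 6
  (R ⋈[g=b] π[b](S)) → 4
  π[b,g,c]((R ⋈[g=b] π[b](S))) → 4

E1 and E2 produce the same multiset:
b | g | c
2 | 2 | 3
2 | 2 | 3
6 | 6 | 5
6 | 6 | 9

yes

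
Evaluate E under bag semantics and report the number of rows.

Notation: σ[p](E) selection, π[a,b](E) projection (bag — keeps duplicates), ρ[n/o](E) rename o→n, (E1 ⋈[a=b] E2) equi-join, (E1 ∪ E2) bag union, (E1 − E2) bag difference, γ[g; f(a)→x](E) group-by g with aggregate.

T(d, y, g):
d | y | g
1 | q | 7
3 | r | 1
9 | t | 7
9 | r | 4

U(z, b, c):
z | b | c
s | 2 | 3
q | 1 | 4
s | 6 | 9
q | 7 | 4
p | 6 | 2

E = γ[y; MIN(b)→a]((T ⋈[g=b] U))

Subexpression sizes:
  T → 4
  U → 5
  (T ⋈[g=b] U) → 3
  γ[y; MIN(b)→a]((T ⋈[g=b] U)) → 3

|E| = 3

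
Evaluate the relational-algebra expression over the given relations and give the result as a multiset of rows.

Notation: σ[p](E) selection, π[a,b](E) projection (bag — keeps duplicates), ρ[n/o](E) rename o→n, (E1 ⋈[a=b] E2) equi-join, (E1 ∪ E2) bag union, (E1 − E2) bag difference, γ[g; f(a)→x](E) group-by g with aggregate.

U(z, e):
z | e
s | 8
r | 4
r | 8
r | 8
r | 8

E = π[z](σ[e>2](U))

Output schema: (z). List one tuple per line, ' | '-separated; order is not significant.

Row counts bottom-up:
  U → 5
  σ[e>2](U) → 5
  π[z](σ[e>2](U)) → 5

== RESULT ==
z
r
r
r
r
s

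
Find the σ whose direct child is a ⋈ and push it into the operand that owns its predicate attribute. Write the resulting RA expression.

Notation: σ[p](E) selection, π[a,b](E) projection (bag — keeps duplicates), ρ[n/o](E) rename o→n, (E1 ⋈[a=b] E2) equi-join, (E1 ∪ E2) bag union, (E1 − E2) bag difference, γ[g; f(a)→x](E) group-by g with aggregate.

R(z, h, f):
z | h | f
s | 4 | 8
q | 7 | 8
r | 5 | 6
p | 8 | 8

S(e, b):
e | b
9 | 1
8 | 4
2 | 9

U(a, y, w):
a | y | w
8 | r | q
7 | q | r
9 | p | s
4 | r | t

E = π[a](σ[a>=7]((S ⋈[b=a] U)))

σ filters on a, owned by the right side.
E' = π[a]((S ⋈[b=a] σ[a>=7](U)))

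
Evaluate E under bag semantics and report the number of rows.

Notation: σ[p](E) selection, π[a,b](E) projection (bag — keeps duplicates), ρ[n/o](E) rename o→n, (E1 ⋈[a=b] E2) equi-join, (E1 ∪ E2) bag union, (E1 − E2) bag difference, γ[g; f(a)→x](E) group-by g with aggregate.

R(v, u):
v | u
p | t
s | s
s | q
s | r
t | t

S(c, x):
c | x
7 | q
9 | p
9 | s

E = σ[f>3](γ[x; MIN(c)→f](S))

Row counts bottom-up:
  S → 3
  γ[x; MIN(c)→f](S) → 3
  σ[f>3](γ[x; MIN(c)→f](S)) → 3

|E| = 3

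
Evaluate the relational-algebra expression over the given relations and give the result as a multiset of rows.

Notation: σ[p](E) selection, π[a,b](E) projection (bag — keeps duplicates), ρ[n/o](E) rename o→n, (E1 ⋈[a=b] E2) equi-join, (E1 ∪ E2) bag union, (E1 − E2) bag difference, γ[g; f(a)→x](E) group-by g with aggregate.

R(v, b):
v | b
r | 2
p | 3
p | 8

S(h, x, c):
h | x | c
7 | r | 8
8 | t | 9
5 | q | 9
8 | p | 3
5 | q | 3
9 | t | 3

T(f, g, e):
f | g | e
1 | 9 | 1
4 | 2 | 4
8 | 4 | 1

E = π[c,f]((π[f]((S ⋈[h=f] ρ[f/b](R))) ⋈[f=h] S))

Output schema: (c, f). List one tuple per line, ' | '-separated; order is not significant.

Per-node cardinality:
  S → 6
  R → 3
  ρ[f/b](R) → 3
  (S ⋈[h=f] ρ[f/b](R)) → 2
  π[f]((S ⋈[h=f] ρ[f/b](R))) → 2
  S → 6
  (π[f]((S ⋈[h=f] ρ[f/b](R))) ⋈[f=h] S) → 4
  π[c,f]((π[f]((S ⋈[h=f] ρ[f/b](R))) ⋈[f=h] S)) → 4

== RESULT ==
c | f
3 | 8
3 | 8
9 | 8
9 | 8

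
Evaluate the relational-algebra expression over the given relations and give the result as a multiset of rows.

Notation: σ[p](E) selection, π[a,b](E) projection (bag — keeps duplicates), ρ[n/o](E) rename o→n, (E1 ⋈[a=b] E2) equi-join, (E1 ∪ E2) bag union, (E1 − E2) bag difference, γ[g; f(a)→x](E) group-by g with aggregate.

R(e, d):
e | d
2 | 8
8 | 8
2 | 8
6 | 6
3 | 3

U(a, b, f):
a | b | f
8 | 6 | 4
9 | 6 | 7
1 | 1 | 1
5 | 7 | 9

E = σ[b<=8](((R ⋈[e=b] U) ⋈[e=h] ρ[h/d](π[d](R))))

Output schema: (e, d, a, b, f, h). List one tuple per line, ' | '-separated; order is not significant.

Row counts bottom-up:
  R → 5
  U → 4
  (R ⋈[e=b] U) → 2
  R → 5
  π[d](R) → 5
  ρ[h/d](π[d](R)) → 5
  ((R ⋈[e=b] U) ⋈[e=h] ρ[h/d](π[d](R))) → 2
  σ[b<=8](((R ⋈[e=b] U) ⋈[e=h] ρ[h/d](π[d](R)))) → 2

== RESULT ==
e | d | a | b | f | h
6 | 6 | 8 | 6 | 4 | 6
6 | 6 | 9 | 6 | 7 | 6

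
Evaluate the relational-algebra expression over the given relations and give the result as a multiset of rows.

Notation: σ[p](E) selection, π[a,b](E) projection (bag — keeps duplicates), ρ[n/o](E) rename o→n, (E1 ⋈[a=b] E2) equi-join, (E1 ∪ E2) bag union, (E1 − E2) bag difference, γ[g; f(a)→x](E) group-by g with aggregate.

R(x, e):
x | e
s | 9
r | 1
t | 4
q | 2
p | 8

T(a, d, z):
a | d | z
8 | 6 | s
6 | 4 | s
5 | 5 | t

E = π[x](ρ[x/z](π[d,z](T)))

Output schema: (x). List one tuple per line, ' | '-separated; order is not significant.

Row counts bottom-up:
  T → 3
  π[d,z](T) → 3
  ρ[x/z](π[d,z](T)) → 3
  π[x](ρ[x/z](π[d,z](T))) → 3

== RESULT ==
x
s
s
t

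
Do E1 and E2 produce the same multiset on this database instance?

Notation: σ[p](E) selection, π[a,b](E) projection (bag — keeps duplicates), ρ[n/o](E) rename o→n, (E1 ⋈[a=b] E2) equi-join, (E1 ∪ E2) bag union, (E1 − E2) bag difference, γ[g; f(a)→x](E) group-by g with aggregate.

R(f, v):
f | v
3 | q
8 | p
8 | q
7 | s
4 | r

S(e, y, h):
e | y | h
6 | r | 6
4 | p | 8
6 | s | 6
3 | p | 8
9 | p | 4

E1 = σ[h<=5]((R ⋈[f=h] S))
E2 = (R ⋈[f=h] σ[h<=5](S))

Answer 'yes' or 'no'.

E1 row counts bottom-up:
  R → 5
  S → 5
  (R ⋈[f=h] S) → 5
  σ[h<=5]((R ⋈[f=h] S)) → 1
E2 row counts bottom-up:
  R → 5
  S → 5
  σ[h<=5](S) → 1
  (R ⋈[f=h] σ[h<=5](S)) → 1

E1 and E2 produce the same multiset:
f | v | e | y | h
4 | r | 9 | p | 4

yes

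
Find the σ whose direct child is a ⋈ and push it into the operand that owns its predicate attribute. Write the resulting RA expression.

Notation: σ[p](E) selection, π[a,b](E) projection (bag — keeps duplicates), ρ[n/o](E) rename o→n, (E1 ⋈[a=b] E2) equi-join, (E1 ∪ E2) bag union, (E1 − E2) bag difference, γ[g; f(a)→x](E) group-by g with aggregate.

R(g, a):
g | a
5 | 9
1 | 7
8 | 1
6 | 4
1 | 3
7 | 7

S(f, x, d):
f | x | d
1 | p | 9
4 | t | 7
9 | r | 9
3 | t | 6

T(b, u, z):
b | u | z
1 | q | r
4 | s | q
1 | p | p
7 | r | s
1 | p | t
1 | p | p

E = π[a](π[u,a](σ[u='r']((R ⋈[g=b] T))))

σ filters on u, owned by the right side.
E' = π[a](π[u,a]((R ⋈[g=b] σ[u='r'](T))))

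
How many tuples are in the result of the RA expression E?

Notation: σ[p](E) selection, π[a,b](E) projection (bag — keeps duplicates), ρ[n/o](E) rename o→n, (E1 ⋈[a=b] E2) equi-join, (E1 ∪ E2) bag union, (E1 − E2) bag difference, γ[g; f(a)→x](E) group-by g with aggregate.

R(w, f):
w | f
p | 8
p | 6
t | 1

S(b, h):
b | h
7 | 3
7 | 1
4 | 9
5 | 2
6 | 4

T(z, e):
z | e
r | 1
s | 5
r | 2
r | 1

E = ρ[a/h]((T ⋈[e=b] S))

Subexpression sizes:
  T → 4
  S → 5
  (T ⋈[e=b] S) → 1
  ρ[a/h]((T ⋈[e=b] S)) → 1

|E| = 1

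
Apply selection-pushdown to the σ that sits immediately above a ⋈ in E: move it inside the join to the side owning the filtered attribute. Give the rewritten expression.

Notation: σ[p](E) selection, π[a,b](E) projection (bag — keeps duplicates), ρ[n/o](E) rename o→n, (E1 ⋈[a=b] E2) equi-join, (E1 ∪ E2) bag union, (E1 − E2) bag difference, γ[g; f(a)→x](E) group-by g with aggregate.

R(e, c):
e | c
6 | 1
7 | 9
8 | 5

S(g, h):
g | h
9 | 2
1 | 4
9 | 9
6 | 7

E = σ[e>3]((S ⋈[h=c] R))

σ filters on e, owned by the right side.
E' = (S ⋈[h=c] σ[e>3](R))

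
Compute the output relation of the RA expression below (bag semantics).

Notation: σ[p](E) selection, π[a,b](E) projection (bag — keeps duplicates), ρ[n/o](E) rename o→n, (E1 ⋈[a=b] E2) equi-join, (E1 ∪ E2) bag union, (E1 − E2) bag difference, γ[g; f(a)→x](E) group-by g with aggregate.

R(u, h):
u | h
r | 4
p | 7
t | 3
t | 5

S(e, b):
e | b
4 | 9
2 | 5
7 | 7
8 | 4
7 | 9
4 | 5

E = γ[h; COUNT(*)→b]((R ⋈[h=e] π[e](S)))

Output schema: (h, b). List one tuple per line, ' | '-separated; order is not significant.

Row counts bottom-up:
  R → 4
  S → 6
  π[e](S) → 6
  (R ⋈[h=e] π[e](S)) → 4
  γ[h; COUNT(*)→b]((R ⋈[h=e] π[e](S))) → 2

== RESULT ==
h | b
4 | 2
7 | 2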